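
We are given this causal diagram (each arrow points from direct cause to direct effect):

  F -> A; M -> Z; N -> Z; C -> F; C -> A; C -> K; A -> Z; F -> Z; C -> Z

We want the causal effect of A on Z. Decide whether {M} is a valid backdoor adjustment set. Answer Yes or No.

No

Backdoor paths from A to Z (paths whose first edge points into A):
  P1: A <- C -> F -> Z
  P2: A <- C -> Z
  P3: A <- F <- C -> Z
  P4: A <- F -> Z
Condition 1 (no descendant of A in the set): holds — descendants of A are {Z}; none are in {M}.
Condition 2 (every backdoor path blocked by {M}):
  P1: open — no interior node is in the conditioning set.
  P2: open — no interior node is in the conditioning set.
  P3: open — no interior node is in the conditioning set.
  P4: open — no interior node is in the conditioning set.
{M} does not satisfy the backdoor criterion.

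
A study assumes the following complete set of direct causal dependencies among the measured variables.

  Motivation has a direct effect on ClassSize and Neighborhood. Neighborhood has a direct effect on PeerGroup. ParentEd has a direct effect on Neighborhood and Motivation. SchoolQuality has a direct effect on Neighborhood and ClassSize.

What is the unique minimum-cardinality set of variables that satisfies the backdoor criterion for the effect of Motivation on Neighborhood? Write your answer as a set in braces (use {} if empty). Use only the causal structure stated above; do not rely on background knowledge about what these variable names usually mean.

Variables eligible for adjustment (non-descendants of Motivation, excluding Motivation and Neighborhood): {ParentEd, SchoolQuality}.
Backdoor paths from Motivation to Neighborhood:
  P1: Motivation <- ParentEd -> Neighborhood
The empty set is not sufficient: P1 (Motivation <- ParentEd -> Neighborhood) has no collider blocking it and no conditioned non-collider, so it is open.
Try {ParentEd}:
  P1: blocked at fork node ParentEd ∈ conditioning set.
{ParentEd} contains no descendant of Motivation and blocks every backdoor path.
No other singleton works — e.g. {SchoolQuality} leaves P1 open — so {ParentEd} is the unique smallest valid adjustment set.

{ParentEd}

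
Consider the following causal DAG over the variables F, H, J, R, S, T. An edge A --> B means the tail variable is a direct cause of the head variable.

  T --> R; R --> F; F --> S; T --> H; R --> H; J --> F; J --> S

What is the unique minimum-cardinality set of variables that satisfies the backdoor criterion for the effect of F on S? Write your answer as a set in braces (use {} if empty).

Variables eligible for adjustment (non-descendants of F, excluding F and S): {H, J, R, T}.
Backdoor paths from F to S:
  P1: F <- J -> S
The empty set is not sufficient: P1 (F <- J -> S) has no collider blocking it and no conditioned non-collider, so it is open.
Try {J}:
  P1: blocked at fork node J ∈ conditioning set.
{J} contains no descendant of F and blocks every backdoor path.
No other singleton works — e.g. {T} leaves P1 open — so {J} is the unique smallest valid adjustment set.

{J}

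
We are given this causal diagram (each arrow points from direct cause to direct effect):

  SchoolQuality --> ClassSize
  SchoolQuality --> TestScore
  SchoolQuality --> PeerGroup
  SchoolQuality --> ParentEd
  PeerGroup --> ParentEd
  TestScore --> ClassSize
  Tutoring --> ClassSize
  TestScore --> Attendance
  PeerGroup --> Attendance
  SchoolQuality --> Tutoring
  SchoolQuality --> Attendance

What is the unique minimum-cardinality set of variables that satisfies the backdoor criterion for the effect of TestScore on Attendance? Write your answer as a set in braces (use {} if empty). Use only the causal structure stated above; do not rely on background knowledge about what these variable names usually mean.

Variables eligible for adjustment (non-descendants of TestScore, excluding TestScore and Attendance): {ParentEd, PeerGroup, SchoolQuality, Tutoring}.
Backdoor paths from TestScore to Attendance:
  P1: TestScore <- SchoolQuality -> PeerGroup -> Attendance
  P2: TestScore <- SchoolQuality -> Attendance
  P3: TestScore <- SchoolQuality -> ParentEd <- PeerGroup -> Attendance
The empty set is not sufficient: P1 (TestScore <- SchoolQuality -> PeerGroup -> Attendance) has no collider blocking it and no conditioned non-collider, so it is open.
Try {SchoolQuality}:
  P1: blocked at fork node SchoolQuality ∈ conditioning set.
  P2: blocked at fork node SchoolQuality ∈ conditioning set.
  P3: blocked at fork node SchoolQuality ∈ conditioning set.
{SchoolQuality} contains no descendant of TestScore and blocks every backdoor path.
No other singleton works — e.g. {PeerGroup} leaves P2 open — so {SchoolQuality} is the unique smallest valid adjustment set.

{SchoolQuality}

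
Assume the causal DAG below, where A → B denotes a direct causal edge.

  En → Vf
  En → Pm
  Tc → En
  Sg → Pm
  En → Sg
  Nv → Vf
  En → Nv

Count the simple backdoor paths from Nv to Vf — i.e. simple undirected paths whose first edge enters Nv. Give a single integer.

A backdoor path from Nv to Vf is any simple undirected path whose first edge points into Nv (i.e. leaves Nv via a parent).
Parents of Nv: {En}.
Enumerating:
  P1: Nv <- En -> Vf
That exhausts the simple backdoor paths. Count: 1.

1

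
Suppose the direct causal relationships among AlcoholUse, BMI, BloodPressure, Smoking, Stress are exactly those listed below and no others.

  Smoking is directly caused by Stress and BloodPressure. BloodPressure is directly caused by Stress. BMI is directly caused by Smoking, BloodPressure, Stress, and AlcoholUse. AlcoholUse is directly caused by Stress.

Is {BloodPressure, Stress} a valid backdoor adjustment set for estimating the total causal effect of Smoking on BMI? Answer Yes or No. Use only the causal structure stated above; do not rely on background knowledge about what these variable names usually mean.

Backdoor paths from Smoking to BMI (paths whose first edge points into Smoking):
  P1: Smoking <- Stress -> AlcoholUse -> BMI
  P2: Smoking <- Stress -> BloodPressure -> BMI
  P3: Smoking <- Stress -> BMI
  P4: Smoking <- BloodPressure <- Stress -> AlcoholUse -> BMI
  P5: Smoking <- BloodPressure <- Stress -> BMI
  P6: Smoking <- BloodPressure -> BMI
Condition 1 (no descendant of Smoking in the set): holds — descendants of Smoking are {BMI}; none are in {BloodPressure, Stress}.
Condition 2 (every backdoor path blocked by {BloodPressure, Stress}):
  P1: blocked at fork node Stress ∈ conditioning set.
  P2: blocked at fork node Stress ∈ conditioning set.
  P3: blocked at fork node Stress ∈ conditioning set.
  P4: blocked at chain node BloodPressure ∈ conditioning set.
  P5: blocked at chain node BloodPressure ∈ conditioning set.
  P6: blocked at fork node BloodPressure ∈ conditioning set.
{BloodPressure, Stress} satisfies the backdoor criterion.

Yes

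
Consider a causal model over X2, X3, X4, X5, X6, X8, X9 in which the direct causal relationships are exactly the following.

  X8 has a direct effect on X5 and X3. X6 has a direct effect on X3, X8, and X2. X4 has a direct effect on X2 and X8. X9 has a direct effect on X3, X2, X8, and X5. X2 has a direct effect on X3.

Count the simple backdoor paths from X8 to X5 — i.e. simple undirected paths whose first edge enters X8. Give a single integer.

8

A backdoor path from X8 to X5 is any simple undirected path whose first edge points into X8 (i.e. leaves X8 via a parent).
Parents of X8: {X4, X6, X9}.
Enumerating:
  P1: X8 <- X4 -> X2 <- X6 -> X3 <- X9 -> X5
  P2: X8 <- X4 -> X2 <- X9 -> X5
  P3: X8 <- X4 -> X2 -> X3 <- X9 -> X5
  P4: X8 <- X6 -> X2 <- X9 -> X5
  P5: X8 <- X6 -> X2 -> X3 <- X9 -> X5
  P6: X8 <- X6 -> X3 <- X9 -> X5
  P7: X8 <- X6 -> X3 <- X2 <- X9 -> X5
  P8: X8 <- X9 -> X5
That exhausts the simple backdoor paths. Count: 8.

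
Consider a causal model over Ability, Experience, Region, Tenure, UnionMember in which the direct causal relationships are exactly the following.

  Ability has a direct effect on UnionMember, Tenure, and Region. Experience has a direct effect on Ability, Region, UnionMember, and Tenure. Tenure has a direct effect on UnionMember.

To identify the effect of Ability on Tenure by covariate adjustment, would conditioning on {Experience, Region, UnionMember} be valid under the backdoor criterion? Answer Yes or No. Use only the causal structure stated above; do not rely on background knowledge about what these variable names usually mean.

No

Backdoor paths from Ability to Tenure (paths whose first edge points into Ability):
  P1: Ability <- Experience -> Tenure
  P2: Ability <- Experience -> UnionMember <- Tenure
Condition 1 (no descendant of Ability in the set): FAILS — Region and UnionMember are descendants of Ability.
Condition 2 (every backdoor path blocked by {Experience, Region, UnionMember}):
  P1: blocked at fork node Experience ∈ conditioning set.
  P2: blocked at fork node Experience ∈ conditioning set.
{Experience, Region, UnionMember} does not satisfy the backdoor criterion.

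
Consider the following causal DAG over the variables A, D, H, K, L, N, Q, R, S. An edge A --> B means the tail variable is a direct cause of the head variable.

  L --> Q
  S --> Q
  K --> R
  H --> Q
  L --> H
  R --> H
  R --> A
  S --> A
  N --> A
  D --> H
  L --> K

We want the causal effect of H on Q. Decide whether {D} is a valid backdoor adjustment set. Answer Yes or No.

Backdoor paths from H to Q (paths whose first edge points into H):
  P1: H <- L -> K -> R -> A <- S -> Q
  P2: H <- L -> Q
  P3: H <- R <- K <- L -> Q
  P4: H <- R -> A <- S -> Q
Condition 1 (no descendant of H in the set): holds — descendants of H are {Q}; none are in {D}.
Condition 2 (every backdoor path blocked by {D}):
  P1: blocked at collider A (neither it nor any descendant is in the conditioning set).
  P2: open — no interior node is in the conditioning set.
  P3: open — no interior node is in the conditioning set.
  P4: blocked at collider A (neither it nor any descendant is in the conditioning set).
{D} does not satisfy the backdoor criterion.

No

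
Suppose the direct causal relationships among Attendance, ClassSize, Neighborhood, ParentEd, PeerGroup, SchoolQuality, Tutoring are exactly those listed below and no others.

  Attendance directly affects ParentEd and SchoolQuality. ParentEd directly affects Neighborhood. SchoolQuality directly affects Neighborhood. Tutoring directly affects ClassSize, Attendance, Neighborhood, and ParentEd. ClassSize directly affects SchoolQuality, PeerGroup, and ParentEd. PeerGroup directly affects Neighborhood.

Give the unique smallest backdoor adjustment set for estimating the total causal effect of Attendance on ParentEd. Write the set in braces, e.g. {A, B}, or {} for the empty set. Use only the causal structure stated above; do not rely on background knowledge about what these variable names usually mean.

Variables eligible for adjustment (non-descendants of Attendance, excluding Attendance and ParentEd): {ClassSize, PeerGroup, Tutoring}.
Backdoor paths from Attendance to ParentEd:
  P1: Attendance <- Tutoring -> ClassSize -> SchoolQuality -> Neighborhood <- ParentEd
  P2: Attendance <- Tutoring -> ClassSize -> ParentEd
  P3: Attendance <- Tutoring -> ClassSize -> PeerGroup -> Neighborhood <- ParentEd
  P4: Attendance <- Tutoring -> ParentEd
  P5: Attendance <- Tutoring -> Neighborhood <- SchoolQuality <- ClassSize -> ParentEd
  P6: Attendance <- Tutoring -> Neighborhood <- ParentEd
  P7: Attendance <- Tutoring -> Neighborhood <- PeerGroup <- ClassSize -> ParentEd
The empty set is not sufficient: P2 (Attendance <- Tutoring -> ClassSize -> ParentEd) has no collider blocking it and no conditioned non-collider, so it is open.
Try {Tutoring}:
  P1: blocked at fork node Tutoring ∈ conditioning set.
  P2: blocked at fork node Tutoring ∈ conditioning set.
  P3: blocked at fork node Tutoring ∈ conditioning set.
  P4: blocked at fork node Tutoring ∈ conditioning set.
  P5: blocked at fork node Tutoring ∈ conditioning set.
  P6: blocked at fork node Tutoring ∈ conditioning set.
  P7: blocked at fork node Tutoring ∈ conditioning set.
{Tutoring} contains no descendant of Attendance and blocks every backdoor path.
No other singleton works — e.g. {ClassSize} leaves P4 open — so {Tutoring} is the unique smallest valid adjustment set.

{Tutoring}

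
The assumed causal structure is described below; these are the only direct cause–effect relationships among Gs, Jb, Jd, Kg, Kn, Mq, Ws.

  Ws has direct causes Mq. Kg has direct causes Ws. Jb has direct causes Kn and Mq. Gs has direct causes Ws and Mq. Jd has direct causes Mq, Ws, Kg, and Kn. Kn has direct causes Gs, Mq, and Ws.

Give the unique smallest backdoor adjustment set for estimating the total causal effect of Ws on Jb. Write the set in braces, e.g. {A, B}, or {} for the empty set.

{Mq}

Variables eligible for adjustment (non-descendants of Ws, excluding Ws and Jb): {Mq}.
Backdoor paths from Ws to Jb:
  P1: Ws <- Mq -> Gs -> Kn -> Jb
  P2: Ws <- Mq -> Kn -> Jb
  P3: Ws <- Mq -> Jb
  P4: Ws <- Mq -> Jd <- Kn -> Jb
The empty set is not sufficient: P1 (Ws <- Mq -> Gs -> Kn -> Jb) has no collider blocking it and no conditioned non-collider, so it is open.
Try {Mq}:
  P1: blocked at fork node Mq ∈ conditioning set.
  P2: blocked at fork node Mq ∈ conditioning set.
  P3: blocked at fork node Mq ∈ conditioning set.
  P4: blocked at fork node Mq ∈ conditioning set.
{Mq} contains no descendant of Ws and blocks every backdoor path.
{Mq} is the unique smallest valid adjustment set.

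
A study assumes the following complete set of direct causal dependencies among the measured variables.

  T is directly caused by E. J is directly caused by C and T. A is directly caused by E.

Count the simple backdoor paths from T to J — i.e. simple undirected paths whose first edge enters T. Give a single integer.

A backdoor path from T to J is any simple undirected path whose first edge points into T (i.e. leaves T via a parent).
Parents of T: {E}.
No simple path from any parent of T reaches J without revisiting T, so there are no backdoor paths.

0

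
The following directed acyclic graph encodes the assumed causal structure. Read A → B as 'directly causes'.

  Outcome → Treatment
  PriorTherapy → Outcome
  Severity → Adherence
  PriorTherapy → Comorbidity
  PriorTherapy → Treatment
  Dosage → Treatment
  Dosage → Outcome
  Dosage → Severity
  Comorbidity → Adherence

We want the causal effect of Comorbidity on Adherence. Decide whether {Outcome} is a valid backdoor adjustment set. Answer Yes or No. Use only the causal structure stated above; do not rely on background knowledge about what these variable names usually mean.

No

Backdoor paths from Comorbidity to Adherence (paths whose first edge points into Comorbidity):
  P1: Comorbidity <- PriorTherapy -> Outcome <- Dosage -> Severity -> Adherence
  P2: Comorbidity <- PriorTherapy -> Outcome -> Treatment <- Dosage -> Severity -> Adherence
  P3: Comorbidity <- PriorTherapy -> Treatment <- Dosage -> Severity -> Adherence
  P4: Comorbidity <- PriorTherapy -> Treatment <- Outcome <- Dosage -> Severity -> Adherence
Condition 1 (no descendant of Comorbidity in the set): holds — descendants of Comorbidity are {Adherence}; none are in {Outcome}.
Condition 2 (every backdoor path blocked by {Outcome}):
  P1: open — collider(s) Outcome are conditioned on (or have a conditioned descendant) and no non-collider on the path is in the set.
  P2: blocked at chain node Outcome ∈ conditioning set.
  P3: blocked at collider Treatment (neither it nor any descendant is in the conditioning set).
  P4: blocked at collider Treatment (neither it nor any descendant is in the conditioning set).
{Outcome} does not satisfy the backdoor criterion.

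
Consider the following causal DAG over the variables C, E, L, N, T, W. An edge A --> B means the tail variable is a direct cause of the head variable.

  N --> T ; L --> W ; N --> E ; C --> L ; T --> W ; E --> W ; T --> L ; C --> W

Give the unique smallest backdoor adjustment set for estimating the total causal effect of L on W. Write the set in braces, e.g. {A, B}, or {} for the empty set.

Variables eligible for adjustment (non-descendants of L, excluding L and W): {C, E, N, T}.
Backdoor paths from L to W:
  P1: L <- C -> W
  P2: L <- T <- N -> E -> W
  P3: L <- T -> W
The empty set is not sufficient: P1 (L <- C -> W) has no collider blocking it and no conditioned non-collider, so it is open.
Try {C, T}:
  P1: blocked at fork node C ∈ conditioning set.
  P2: blocked at chain node T ∈ conditioning set.
  P3: blocked at fork node T ∈ conditioning set.
{C, T} contains no descendant of L and blocks every backdoor path.
Every element of {C, T} is needed (dropping C leaves P1 open; dropping T leaves P2 open), so no proper subset is valid.
Among all size-2 subsets of the eligible variables, only {C, T} blocks every backdoor path, so it is the unique smallest valid adjustment set.

{C, T}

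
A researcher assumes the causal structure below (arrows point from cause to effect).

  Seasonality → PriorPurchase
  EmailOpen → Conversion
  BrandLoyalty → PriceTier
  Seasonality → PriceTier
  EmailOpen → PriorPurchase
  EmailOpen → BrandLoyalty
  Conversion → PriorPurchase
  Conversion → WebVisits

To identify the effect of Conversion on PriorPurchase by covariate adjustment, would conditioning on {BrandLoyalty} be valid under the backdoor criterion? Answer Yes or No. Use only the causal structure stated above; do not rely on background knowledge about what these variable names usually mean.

Backdoor paths from Conversion to PriorPurchase (paths whose first edge points into Conversion):
  P1: Conversion <- EmailOpen -> BrandLoyalty -> PriceTier <- Seasonality -> PriorPurchase
  P2: Conversion <- EmailOpen -> PriorPurchase
Condition 1 (no descendant of Conversion in the set): holds — descendants of Conversion are {PriorPurchase, WebVisits}; none are in {BrandLoyalty}.
Condition 2 (every backdoor path blocked by {BrandLoyalty}):
  P1: blocked at chain node BrandLoyalty ∈ conditioning set.
  P2: open — no interior node is in the conditioning set.
{BrandLoyalty} does not satisfy the backdoor criterion.

No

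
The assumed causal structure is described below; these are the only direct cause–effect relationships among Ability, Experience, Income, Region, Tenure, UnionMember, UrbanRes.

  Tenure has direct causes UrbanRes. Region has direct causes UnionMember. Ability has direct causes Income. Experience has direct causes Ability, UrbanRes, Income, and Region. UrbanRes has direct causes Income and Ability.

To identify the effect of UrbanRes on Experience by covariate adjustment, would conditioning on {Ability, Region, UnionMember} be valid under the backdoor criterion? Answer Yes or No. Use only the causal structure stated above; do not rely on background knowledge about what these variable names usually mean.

No

Backdoor paths from UrbanRes to Experience (paths whose first edge points into UrbanRes):
  P1: UrbanRes <- Income -> Ability -> Experience
  P2: UrbanRes <- Income -> Experience
  P3: UrbanRes <- Ability <- Income -> Experience
  P4: UrbanRes <- Ability -> Experience
Condition 1 (no descendant of UrbanRes in the set): holds — descendants of UrbanRes are {Experience, Tenure}; none are in {Ability, Region, UnionMember}.
Condition 2 (every backdoor path blocked by {Ability, Region, UnionMember}):
  P1: blocked at chain node Ability ∈ conditioning set.
  P2: open — no interior node is in the conditioning set.
  P3: blocked at chain node Ability ∈ conditioning set.
  P4: blocked at fork node Ability ∈ conditioning set.
{Ability, Region, UnionMember} does not satisfy the backdoor criterion.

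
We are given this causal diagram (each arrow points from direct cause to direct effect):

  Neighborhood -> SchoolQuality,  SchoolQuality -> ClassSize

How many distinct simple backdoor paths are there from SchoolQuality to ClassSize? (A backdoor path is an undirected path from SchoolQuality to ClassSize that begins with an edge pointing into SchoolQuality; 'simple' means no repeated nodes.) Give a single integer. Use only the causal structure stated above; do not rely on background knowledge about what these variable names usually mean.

0

A backdoor path from SchoolQuality to ClassSize is any simple undirected path whose first edge points into SchoolQuality (i.e. leaves SchoolQuality via a parent).
Parents of SchoolQuality: {Neighborhood}.
No simple path from any parent of SchoolQuality reaches ClassSize without revisiting SchoolQuality, so there are no backdoor paths.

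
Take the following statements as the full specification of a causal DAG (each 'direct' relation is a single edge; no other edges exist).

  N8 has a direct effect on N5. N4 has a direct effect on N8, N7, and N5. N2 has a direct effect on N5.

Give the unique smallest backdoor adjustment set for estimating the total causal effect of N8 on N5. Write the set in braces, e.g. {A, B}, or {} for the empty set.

{N4}

Variables eligible for adjustment (non-descendants of N8, excluding N8 and N5): {N2, N4, N7}.
Backdoor paths from N8 to N5:
  P1: N8 <- N4 -> N5
The empty set is not sufficient: P1 (N8 <- N4 -> N5) has no collider blocking it and no conditioned non-collider, so it is open.
Try {N4}:
  P1: blocked at fork node N4 ∈ conditioning set.
{N4} contains no descendant of N8 and blocks every backdoor path.
No other singleton works — e.g. {N2} leaves P1 open — so {N4} is the unique smallest valid adjustment set.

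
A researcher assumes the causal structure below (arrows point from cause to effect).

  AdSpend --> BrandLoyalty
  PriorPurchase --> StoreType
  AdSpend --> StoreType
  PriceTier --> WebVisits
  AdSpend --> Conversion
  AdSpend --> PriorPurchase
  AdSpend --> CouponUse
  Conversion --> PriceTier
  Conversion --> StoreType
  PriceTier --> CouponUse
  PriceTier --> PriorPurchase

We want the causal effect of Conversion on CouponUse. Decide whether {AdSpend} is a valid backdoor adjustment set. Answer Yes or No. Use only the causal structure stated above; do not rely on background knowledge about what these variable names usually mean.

Backdoor paths from Conversion to CouponUse (paths whose first edge points into Conversion):
  P1: Conversion <- AdSpend -> CouponUse
  P2: Conversion <- AdSpend -> PriorPurchase <- PriceTier -> CouponUse
  P3: Conversion <- AdSpend -> StoreType <- PriorPurchase <- PriceTier -> CouponUse
Condition 1 (no descendant of Conversion in the set): holds — descendants of Conversion are {CouponUse, PriceTier, PriorPurchase, StoreType, WebVisits}; none are in {AdSpend}.
Condition 2 (every backdoor path blocked by {AdSpend}):
  P1: blocked at fork node AdSpend ∈ conditioning set.
  P2: blocked at fork node AdSpend ∈ conditioning set.
  P3: blocked at fork node AdSpend ∈ conditioning set.
{AdSpend} satisfies the backdoor criterion.

Yes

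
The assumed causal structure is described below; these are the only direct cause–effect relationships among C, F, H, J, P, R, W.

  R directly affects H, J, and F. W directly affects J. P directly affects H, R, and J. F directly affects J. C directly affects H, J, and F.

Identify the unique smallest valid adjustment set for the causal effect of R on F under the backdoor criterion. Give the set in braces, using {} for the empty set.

Variables eligible for adjustment (non-descendants of R, excluding R and F): {C, P, W}.
Backdoor paths from R to F:
  P1: R <- P -> J <- C -> F
  P2: R <- P -> J <- F
  P3: R <- P -> H <- C -> F
  P4: R <- P -> H <- C -> J <- F
Each backdoor path contains an unconditioned collider, so every path is already blocked with the empty conditioning set:
  P1: blocked at collider J (neither it nor any descendant is in the conditioning set).
  P2: blocked at collider J (neither it nor any descendant is in the conditioning set).
  P3: blocked at collider H (neither it nor any descendant is in the conditioning set).
  P4: blocked at collider H (neither it nor any descendant is in the conditioning set).
The empty set is therefore the unique smallest valid set.

{}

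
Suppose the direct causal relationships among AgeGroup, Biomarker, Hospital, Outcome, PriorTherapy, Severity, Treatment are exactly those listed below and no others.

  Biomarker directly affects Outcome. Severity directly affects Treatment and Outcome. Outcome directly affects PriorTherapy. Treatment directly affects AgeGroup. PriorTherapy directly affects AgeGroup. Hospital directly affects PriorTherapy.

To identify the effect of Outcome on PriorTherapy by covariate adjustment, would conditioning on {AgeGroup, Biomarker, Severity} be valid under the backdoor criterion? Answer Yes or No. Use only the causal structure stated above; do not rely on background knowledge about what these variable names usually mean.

Backdoor paths from Outcome to PriorTherapy (paths whose first edge points into Outcome):
  P1: Outcome <- Severity -> Treatment -> AgeGroup <- PriorTherapy
Condition 1 (no descendant of Outcome in the set): FAILS — AgeGroup is a descendant of Outcome.
Condition 2 (every backdoor path blocked by {AgeGroup, Biomarker, Severity}):
  P1: blocked at fork node Severity ∈ conditioning set.
{AgeGroup, Biomarker, Severity} does not satisfy the backdoor criterion.

No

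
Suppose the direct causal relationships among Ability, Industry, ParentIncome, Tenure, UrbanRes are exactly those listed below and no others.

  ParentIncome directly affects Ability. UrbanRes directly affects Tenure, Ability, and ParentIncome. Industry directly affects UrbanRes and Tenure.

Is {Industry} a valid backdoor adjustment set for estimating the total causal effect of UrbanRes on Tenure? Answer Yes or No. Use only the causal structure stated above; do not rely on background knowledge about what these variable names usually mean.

Yes

Backdoor paths from UrbanRes to Tenure (paths whose first edge points into UrbanRes):
  P1: UrbanRes <- Industry -> Tenure
Condition 1 (no descendant of UrbanRes in the set): holds — descendants of UrbanRes are {Ability, ParentIncome, Tenure}; none are in {Industry}.
Condition 2 (every backdoor path blocked by {Industry}):
  P1: blocked at fork node Industry ∈ conditioning set.
{Industry} satisfies the backdoor criterion.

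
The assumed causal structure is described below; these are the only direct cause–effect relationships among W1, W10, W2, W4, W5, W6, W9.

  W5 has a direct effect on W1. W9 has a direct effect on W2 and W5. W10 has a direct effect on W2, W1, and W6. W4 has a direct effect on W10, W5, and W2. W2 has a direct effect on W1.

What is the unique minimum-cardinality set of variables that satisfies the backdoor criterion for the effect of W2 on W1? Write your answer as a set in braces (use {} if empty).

Variables eligible for adjustment (non-descendants of W2, excluding W2 and W1): {W10, W4, W5, W6, W9}.
Backdoor paths from W2 to W1:
  P1: W2 <- W9 -> W5 <- W4 -> W10 -> W1
  P2: W2 <- W9 -> W5 -> W1
  P3: W2 <- W4 -> W10 -> W1
  P4: W2 <- W4 -> W5 -> W1
  P5: W2 <- W10 <- W4 -> W5 -> W1
  P6: W2 <- W10 -> W1
The empty set is not sufficient: P2 (W2 <- W9 -> W5 -> W1) has no collider blocking it and no conditioned non-collider, so it is open.
Try {W10, W5}:
  P1: blocked at chain node W10 ∈ conditioning set.
  P2: blocked at chain node W5 ∈ conditioning set.
  P3: blocked at chain node W10 ∈ conditioning set.
  P4: blocked at chain node W5 ∈ conditioning set.
  P5: blocked at chain node W10 ∈ conditioning set.
  P6: blocked at fork node W10 ∈ conditioning set.
{W10, W5} contains no descendant of W2 and blocks every backdoor path.
Every element of {W10, W5} is needed (dropping W10 leaves P1 open; dropping W5 leaves P2 open), so no proper subset is valid.
Among all size-2 subsets of the eligible variables, only {W10, W5} blocks every backdoor path, so it is the unique smallest valid adjustment set.

{W10, W5}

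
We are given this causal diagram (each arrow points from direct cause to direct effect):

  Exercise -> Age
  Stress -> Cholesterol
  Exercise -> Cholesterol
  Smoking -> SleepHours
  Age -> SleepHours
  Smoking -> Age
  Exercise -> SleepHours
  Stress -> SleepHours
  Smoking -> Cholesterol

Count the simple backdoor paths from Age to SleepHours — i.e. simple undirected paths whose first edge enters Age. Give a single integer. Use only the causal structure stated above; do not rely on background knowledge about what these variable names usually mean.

A backdoor path from Age to SleepHours is any simple undirected path whose first edge points into Age (i.e. leaves Age via a parent).
Parents of Age: {Exercise, Smoking}.
Enumerating:
  P1: Age <- Exercise -> SleepHours
  P2: Age <- Exercise -> Cholesterol <- Smoking -> SleepHours
  P3: Age <- Exercise -> Cholesterol <- Stress -> SleepHours
  P4: Age <- Smoking -> SleepHours
  P5: Age <- Smoking -> Cholesterol <- Exercise -> SleepHours
  P6: Age <- Smoking -> Cholesterol <- Stress -> SleepHours
That exhausts the simple backdoor paths. Count: 6.

6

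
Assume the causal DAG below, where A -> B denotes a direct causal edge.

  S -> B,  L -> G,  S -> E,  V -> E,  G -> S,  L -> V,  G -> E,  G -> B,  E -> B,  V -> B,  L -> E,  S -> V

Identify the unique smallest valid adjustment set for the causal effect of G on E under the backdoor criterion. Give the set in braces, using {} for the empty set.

{L}

Variables eligible for adjustment (non-descendants of G, excluding G and E): {L}.
Backdoor paths from G to E:
  P1: G <- L -> V <- S -> E
  P2: G <- L -> V <- S -> B <- E
  P3: G <- L -> V -> E
  P4: G <- L -> V -> B <- S -> E
  P5: G <- L -> V -> B <- E
  P6: G <- L -> E
The empty set is not sufficient: P3 (G <- L -> V -> E) has no collider blocking it and no conditioned non-collider, so it is open.
Try {L}:
  P1: blocked at fork node L ∈ conditioning set.
  P2: blocked at fork node L ∈ conditioning set.
  P3: blocked at fork node L ∈ conditioning set.
  P4: blocked at fork node L ∈ conditioning set.
  P5: blocked at fork node L ∈ conditioning set.
  P6: blocked at fork node L ∈ conditioning set.
{L} contains no descendant of G and blocks every backdoor path.
{L} is the unique smallest valid adjustment set.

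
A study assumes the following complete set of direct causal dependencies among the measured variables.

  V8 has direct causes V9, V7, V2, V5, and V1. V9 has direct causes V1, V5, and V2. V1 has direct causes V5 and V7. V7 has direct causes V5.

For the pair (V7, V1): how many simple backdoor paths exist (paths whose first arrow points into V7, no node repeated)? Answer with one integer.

7

A backdoor path from V7 to V1 is any simple undirected path whose first edge points into V7 (i.e. leaves V7 via a parent).
Parents of V7: {V5}.
Enumerating:
  P1: V7 <- V5 -> V1
  P2: V7 <- V5 -> V9 <- V2 -> V8 <- V1
  P3: V7 <- V5 -> V9 <- V1
  P4: V7 <- V5 -> V9 -> V8 <- V1
  P5: V7 <- V5 -> V8 <- V2 -> V9 <- V1
  P6: V7 <- V5 -> V8 <- V1
  P7: V7 <- V5 -> V8 <- V9 <- V1
That exhausts the simple backdoor paths. Count: 7.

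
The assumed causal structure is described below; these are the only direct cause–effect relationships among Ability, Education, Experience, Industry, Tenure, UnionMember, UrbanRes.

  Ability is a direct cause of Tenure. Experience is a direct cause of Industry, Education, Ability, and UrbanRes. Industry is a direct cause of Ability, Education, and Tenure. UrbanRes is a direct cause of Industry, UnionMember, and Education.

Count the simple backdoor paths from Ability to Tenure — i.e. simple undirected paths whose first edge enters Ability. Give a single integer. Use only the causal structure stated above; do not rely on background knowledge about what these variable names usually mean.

A backdoor path from Ability to Tenure is any simple undirected path whose first edge points into Ability (i.e. leaves Ability via a parent).
Parents of Ability: {Experience, Industry}.
Enumerating:
  P1: Ability <- Experience -> UrbanRes -> Industry -> Tenure
  P2: Ability <- Experience -> UrbanRes -> Education <- Industry -> Tenure
  P3: Ability <- Experience -> Industry -> Tenure
  P4: Ability <- Experience -> Education <- UrbanRes -> Industry -> Tenure
  P5: Ability <- Experience -> Education <- Industry -> Tenure
  P6: Ability <- Industry -> Tenure
That exhausts the simple backdoor paths. Count: 6.

6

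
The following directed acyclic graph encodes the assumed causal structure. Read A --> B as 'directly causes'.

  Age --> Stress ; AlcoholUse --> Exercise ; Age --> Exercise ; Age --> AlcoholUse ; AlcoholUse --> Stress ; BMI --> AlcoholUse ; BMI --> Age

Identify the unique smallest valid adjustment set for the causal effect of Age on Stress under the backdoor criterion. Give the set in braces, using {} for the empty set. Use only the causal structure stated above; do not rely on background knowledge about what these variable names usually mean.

{BMI}

Variables eligible for adjustment (non-descendants of Age, excluding Age and Stress): {BMI}.
Backdoor paths from Age to Stress:
  P1: Age <- BMI -> AlcoholUse -> Stress
The empty set is not sufficient: P1 (Age <- BMI -> AlcoholUse -> Stress) has no collider blocking it and no conditioned non-collider, so it is open.
Try {BMI}:
  P1: blocked at fork node BMI ∈ conditioning set.
{BMI} contains no descendant of Age and blocks every backdoor path.
{BMI} is the unique smallest valid adjustment set.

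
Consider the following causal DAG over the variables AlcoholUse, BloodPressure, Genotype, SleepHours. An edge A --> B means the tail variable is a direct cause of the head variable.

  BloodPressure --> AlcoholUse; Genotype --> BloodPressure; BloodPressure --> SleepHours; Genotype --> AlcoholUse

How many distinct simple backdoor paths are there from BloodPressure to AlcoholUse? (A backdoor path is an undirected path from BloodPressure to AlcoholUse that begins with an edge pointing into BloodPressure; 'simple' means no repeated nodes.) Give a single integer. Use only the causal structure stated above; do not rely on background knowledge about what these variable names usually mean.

1

A backdoor path from BloodPressure to AlcoholUse is any simple undirected path whose first edge points into BloodPressure (i.e. leaves BloodPressure via a parent).
Parents of BloodPressure: {Genotype}.
Enumerating:
  P1: BloodPressure <- Genotype -> AlcoholUse
That exhausts the simple backdoor paths. Count: 1.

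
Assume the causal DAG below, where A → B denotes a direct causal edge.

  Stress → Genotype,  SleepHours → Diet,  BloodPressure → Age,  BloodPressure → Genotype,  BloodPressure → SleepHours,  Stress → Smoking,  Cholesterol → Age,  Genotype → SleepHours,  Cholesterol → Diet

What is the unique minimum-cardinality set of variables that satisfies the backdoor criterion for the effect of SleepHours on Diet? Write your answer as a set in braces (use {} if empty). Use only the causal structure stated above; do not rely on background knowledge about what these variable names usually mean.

Variables eligible for adjustment (non-descendants of SleepHours, excluding SleepHours and Diet): {Age, BloodPressure, Cholesterol, Genotype, Smoking, Stress}.
Backdoor paths from SleepHours to Diet:
  P1: SleepHours <- BloodPressure -> Age <- Cholesterol -> Diet
  P2: SleepHours <- Genotype <- BloodPressure -> Age <- Cholesterol -> Diet
Each backdoor path contains an unconditioned collider, so every path is already blocked with the empty conditioning set:
  P1: blocked at collider Age (neither it nor any descendant is in the conditioning set).
  P2: blocked at collider Age (neither it nor any descendant is in the conditioning set).
The empty set is therefore the unique smallest valid set.

{}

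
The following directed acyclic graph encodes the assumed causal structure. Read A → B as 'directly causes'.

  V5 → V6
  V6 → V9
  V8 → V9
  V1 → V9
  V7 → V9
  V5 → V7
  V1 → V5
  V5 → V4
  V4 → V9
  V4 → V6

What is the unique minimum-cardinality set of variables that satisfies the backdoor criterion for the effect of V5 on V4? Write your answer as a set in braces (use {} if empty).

{}

Variables eligible for adjustment (non-descendants of V5, excluding V5 and V4): {V1, V8}.
Backdoor paths from V5 to V4:
  P1: V5 <- V1 -> V9 <- V4
  P2: V5 <- V1 -> V9 <- V6 <- V4
Each backdoor path contains an unconditioned collider, so every path is already blocked with the empty conditioning set:
  P1: blocked at collider V9 (neither it nor any descendant is in the conditioning set).
  P2: blocked at collider V9 (neither it nor any descendant is in the conditioning set).
The empty set is therefore the unique smallest valid set.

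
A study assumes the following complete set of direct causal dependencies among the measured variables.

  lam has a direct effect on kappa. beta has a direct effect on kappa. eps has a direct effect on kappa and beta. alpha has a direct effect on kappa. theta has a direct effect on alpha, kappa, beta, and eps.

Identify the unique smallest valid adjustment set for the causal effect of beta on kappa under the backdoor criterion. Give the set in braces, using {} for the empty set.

{eps, theta}

Variables eligible for adjustment (non-descendants of beta, excluding beta and kappa): {alpha, eps, lam, theta}.
Backdoor paths from beta to kappa:
  P1: beta <- theta -> eps -> kappa
  P2: beta <- theta -> alpha -> kappa
  P3: beta <- theta -> kappa
  P4: beta <- eps <- theta -> alpha -> kappa
  P5: beta <- eps <- theta -> kappa
  P6: beta <- eps -> kappa
The empty set is not sufficient: P1 (beta <- theta -> eps -> kappa) has no collider blocking it and no conditioned non-collider, so it is open.
Try {eps, theta}:
  P1: blocked at fork node theta ∈ conditioning set.
  P2: blocked at fork node theta ∈ conditioning set.
  P3: blocked at fork node theta ∈ conditioning set.
  P4: blocked at chain node eps ∈ conditioning set.
  P5: blocked at chain node eps ∈ conditioning set.
  P6: blocked at fork node eps ∈ conditioning set.
{eps, theta} contains no descendant of beta and blocks every backdoor path.
Every element of {eps, theta} is needed (dropping eps leaves P6 open; dropping theta leaves P2 open), so no proper subset is valid.
Among all size-2 subsets of the eligible variables, only {eps, theta} blocks every backdoor path, so it is the unique smallest valid adjustment set.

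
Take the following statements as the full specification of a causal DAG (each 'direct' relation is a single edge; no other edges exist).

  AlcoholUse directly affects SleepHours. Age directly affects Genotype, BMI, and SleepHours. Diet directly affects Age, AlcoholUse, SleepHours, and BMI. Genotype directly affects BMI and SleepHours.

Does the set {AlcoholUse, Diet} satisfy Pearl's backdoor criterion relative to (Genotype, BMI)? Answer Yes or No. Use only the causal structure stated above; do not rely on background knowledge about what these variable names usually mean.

Backdoor paths from Genotype to BMI (paths whose first edge points into Genotype):
  P1: Genotype <- Age <- Diet -> BMI
  P2: Genotype <- Age -> SleepHours <- Diet -> BMI
  P3: Genotype <- Age -> SleepHours <- AlcoholUse <- Diet -> BMI
  P4: Genotype <- Age -> BMI
Condition 1 (no descendant of Genotype in the set): holds — descendants of Genotype are {BMI, SleepHours}; none are in {AlcoholUse, Diet}.
Condition 2 (every backdoor path blocked by {AlcoholUse, Diet}):
  P1: blocked at fork node Diet ∈ conditioning set.
  P2: blocked at collider SleepHours (neither it nor any descendant is in the conditioning set).
  P3: blocked at collider SleepHours (neither it nor any descendant is in the conditioning set).
  P4: open — no interior node is in the conditioning set.
{AlcoholUse, Diet} does not satisfy the backdoor criterion.

No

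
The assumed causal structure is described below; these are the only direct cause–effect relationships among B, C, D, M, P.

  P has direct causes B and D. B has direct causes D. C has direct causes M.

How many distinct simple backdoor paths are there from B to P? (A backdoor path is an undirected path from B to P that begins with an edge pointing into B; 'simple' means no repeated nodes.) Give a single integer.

A backdoor path from B to P is any simple undirected path whose first edge points into B (i.e. leaves B via a parent).
Parents of B: {D}.
Enumerating:
  P1: B <- D -> P
That exhausts the simple backdoor paths. Count: 1.

1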